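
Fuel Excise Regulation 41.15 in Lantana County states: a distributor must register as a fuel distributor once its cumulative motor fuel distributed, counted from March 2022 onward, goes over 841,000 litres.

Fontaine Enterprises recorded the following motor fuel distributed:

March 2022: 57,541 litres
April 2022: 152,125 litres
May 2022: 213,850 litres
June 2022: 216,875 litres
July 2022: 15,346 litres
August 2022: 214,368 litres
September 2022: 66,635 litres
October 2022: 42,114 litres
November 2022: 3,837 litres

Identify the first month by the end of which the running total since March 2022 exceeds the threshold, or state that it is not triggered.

August 2022

Through March 2022: 57,541 litres
Through April 2022: 209,666 litres
Through May 2022: 423,516 litres
Through June 2022: 640,391 litres
Through July 2022: 655,737 litres
Through August 2022: 870,105 litres ← exceeds threshold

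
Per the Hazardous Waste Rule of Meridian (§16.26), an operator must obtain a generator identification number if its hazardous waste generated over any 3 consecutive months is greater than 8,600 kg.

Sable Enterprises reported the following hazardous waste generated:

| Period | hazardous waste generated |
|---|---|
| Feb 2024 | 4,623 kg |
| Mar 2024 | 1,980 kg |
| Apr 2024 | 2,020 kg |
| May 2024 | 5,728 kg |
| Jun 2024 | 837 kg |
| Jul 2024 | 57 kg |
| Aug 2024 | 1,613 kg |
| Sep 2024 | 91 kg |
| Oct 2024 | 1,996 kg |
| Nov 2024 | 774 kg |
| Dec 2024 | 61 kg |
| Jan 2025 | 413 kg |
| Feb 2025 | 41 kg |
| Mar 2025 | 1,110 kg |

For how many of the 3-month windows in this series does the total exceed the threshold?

Feb 2024–Apr 2024: 4,623 kg + 1,980 kg + 2,020 kg = 8,623 kg (over)
Mar 2024–May 2024: 1,980 kg + 2,020 kg + 5,728 kg = 9,728 kg (over)
Apr 2024–Jun 2024: 2,020 kg + 5,728 kg + 837 kg = 8,585 kg (under)
May 2024–Jul 2024: 5,728 kg + 837 kg + 57 kg = 6,622 kg (under)
Jun 2024–Aug 2024: 837 kg + 57 kg + 1,613 kg = 2,507 kg (under)
Jul 2024–Sep 2024: 57 kg + 1,613 kg + 91 kg = 1,761 kg (under)
Aug 2024–Oct 2024: 1,613 kg + 91 kg + 1,996 kg = 3,700 kg (under)
Sep 2024–Nov 2024: 91 kg + 1,996 kg + 774 kg = 2,861 kg (under)
Oct 2024–Dec 2024: 1,996 kg + 774 kg + 61 kg = 2,831 kg (under)
Nov 2024–Jan 2025: 774 kg + 61 kg + 413 kg = 1,248 kg (under)
Dec 2024–Feb 2025: 61 kg + 413 kg + 41 kg = 515 kg (under)
Jan 2025–Mar 2025: 413 kg + 41 kg + 1,110 kg = 1,564 kg (under)
2 windows exceed the threshold.

2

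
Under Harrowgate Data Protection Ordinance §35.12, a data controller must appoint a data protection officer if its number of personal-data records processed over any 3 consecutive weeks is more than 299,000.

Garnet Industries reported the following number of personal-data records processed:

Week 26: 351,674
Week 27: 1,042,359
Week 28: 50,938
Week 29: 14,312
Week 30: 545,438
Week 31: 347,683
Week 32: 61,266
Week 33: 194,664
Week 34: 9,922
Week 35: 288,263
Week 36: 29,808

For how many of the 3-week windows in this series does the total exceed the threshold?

8

Week 26–Week 28: 351,674 + 1,042,359 + 50,938 = 1,444,971 (over)
Week 27–Week 29: 1,042,359 + 50,938 + 14,312 = 1,107,609 (over)
Week 28–Week 30: 50,938 + 14,312 + 545,438 = 610,688 (over)
Week 29–Week 31: 14,312 + 545,438 + 347,683 = 907,433 (over)
Week 30–Week 32: 545,438 + 347,683 + 61,266 = 954,387 (over)
Week 31–Week 33: 347,683 + 61,266 + 194,664 = 603,613 (over)
Week 32–Week 34: 61,266 + 194,664 + 9,922 = 265,852 (under)
Week 33–Week 35: 194,664 + 9,922 + 288,263 = 492,849 (over)
Week 34–Week 36: 9,922 + 288,263 + 29,808 = 327,993 (over)
8 windows exceed the threshold.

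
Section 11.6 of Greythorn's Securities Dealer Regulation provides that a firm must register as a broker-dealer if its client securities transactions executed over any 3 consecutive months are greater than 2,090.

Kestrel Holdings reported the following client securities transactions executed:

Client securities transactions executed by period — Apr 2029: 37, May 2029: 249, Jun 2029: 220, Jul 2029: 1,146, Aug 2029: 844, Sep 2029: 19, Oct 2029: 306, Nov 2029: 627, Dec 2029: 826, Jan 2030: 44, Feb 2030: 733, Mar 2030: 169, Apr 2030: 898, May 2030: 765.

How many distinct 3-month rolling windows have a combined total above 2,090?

1

Apr 2029–Jun 2029: 37 + 249 + 220 = 506 (under)
May 2029–Jul 2029: 249 + 220 + 1,146 = 1,615 (under)
Jun 2029–Aug 2029: 220 + 1,146 + 844 = 2,210 (over)
Jul 2029–Sep 2029: 1,146 + 844 + 19 = 2,009 (under)
Aug 2029–Oct 2029: 844 + 19 + 306 = 1,169 (under)
Sep 2029–Nov 2029: 19 + 306 + 627 = 952 (under)
Oct 2029–Dec 2029: 306 + 627 + 826 = 1,759 (under)
Nov 2029–Jan 2030: 627 + 826 + 44 = 1,497 (under)
Dec 2029–Feb 2030: 826 + 44 + 733 = 1,603 (under)
Jan 2030–Mar 2030: 44 + 733 + 169 = 946 (under)
Feb 2030–Apr 2030: 733 + 169 + 898 = 1,800 (under)
Mar 2030–May 2030: 169 + 898 + 765 = 1,832 (under)
1 window exceeds the threshold.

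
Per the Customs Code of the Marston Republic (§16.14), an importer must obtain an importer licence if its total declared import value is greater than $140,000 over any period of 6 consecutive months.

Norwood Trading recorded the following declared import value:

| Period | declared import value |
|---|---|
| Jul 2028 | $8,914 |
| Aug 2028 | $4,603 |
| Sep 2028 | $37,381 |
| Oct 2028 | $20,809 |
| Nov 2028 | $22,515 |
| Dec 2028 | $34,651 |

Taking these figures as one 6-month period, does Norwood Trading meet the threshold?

No

Total declared import value: $8,914 + $4,603 + $37,381 + $20,809 + $22,515 + $34,651 = $128,873.
$128,873 ≤ $140,000, so the threshold is not exceeded.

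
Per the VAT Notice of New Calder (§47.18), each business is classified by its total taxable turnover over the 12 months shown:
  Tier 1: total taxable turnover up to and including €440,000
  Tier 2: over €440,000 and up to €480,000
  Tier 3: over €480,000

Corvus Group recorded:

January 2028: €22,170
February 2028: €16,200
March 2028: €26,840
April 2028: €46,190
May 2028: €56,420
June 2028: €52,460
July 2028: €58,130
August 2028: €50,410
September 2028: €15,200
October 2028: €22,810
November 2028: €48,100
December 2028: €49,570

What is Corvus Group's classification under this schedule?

Tier 2

Total taxable turnover: €22,170 + €16,200 + €26,840 + €46,190 + €56,420 + €52,460 + €58,130 + €50,410 + €15,200 + €22,810 + €48,100 + €49,570 = €464,500.
€440,000 < €464,500 ≤ €480,000, so Tier 2 applies.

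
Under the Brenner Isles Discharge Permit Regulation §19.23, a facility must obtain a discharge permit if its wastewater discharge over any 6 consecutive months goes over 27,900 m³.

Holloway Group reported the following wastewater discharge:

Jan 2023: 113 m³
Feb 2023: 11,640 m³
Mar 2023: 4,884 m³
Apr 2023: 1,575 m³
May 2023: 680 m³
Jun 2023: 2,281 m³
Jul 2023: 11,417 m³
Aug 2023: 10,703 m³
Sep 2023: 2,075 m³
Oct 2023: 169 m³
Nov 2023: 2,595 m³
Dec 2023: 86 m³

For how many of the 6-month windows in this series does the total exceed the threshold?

Jan 2023–Jun 2023: 113 m³ + 11,640 m³ + 4,884 m³ + 1,575 m³ + 680 m³ + 2,281 m³ = 21,173 m³ (under)
Feb 2023–Jul 2023: 11,640 m³ + 4,884 m³ + 1,575 m³ + 680 m³ + 2,281 m³ + 11,417 m³ = 32,477 m³ (over)
Mar 2023–Aug 2023: 4,884 m³ + 1,575 m³ + 680 m³ + 2,281 m³ + 11,417 m³ + 10,703 m³ = 31,540 m³ (over)
Apr 2023–Sep 2023: 1,575 m³ + 680 m³ + 2,281 m³ + 11,417 m³ + 10,703 m³ + 2,075 m³ = 28,731 m³ (over)
May 2023–Oct 2023: 680 m³ + 2,281 m³ + 11,417 m³ + 10,703 m³ + 2,075 m³ + 169 m³ = 27,325 m³ (under)
Jun 2023–Nov 2023: 2,281 m³ + 11,417 m³ + 10,703 m³ + 2,075 m³ + 169 m³ + 2,595 m³ = 29,240 m³ (over)
Jul 2023–Dec 2023: 11,417 m³ + 10,703 m³ + 2,075 m³ + 169 m³ + 2,595 m³ + 86 m³ = 27,045 m³ (under)
4 windows exceed the threshold.

4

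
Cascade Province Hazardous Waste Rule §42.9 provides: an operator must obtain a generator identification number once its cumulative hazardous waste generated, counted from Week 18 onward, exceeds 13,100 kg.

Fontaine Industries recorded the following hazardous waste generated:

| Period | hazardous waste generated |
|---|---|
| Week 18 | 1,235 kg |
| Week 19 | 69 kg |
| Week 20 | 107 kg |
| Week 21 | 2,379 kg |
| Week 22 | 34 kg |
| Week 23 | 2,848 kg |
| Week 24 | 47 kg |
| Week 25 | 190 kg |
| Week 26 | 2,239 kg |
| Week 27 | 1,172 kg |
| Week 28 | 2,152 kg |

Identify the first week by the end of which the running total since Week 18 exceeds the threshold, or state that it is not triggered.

Through Week 18: 1,235 kg
Through Week 19: 1,304 kg
Through Week 20: 1,411 kg
Through Week 21: 3,790 kg
Through Week 22: 3,824 kg
Through Week 23: 6,672 kg
Through Week 24: 6,719 kg
Through Week 25: 6,909 kg
Through Week 26: 9,148 kg
Through Week 27: 10,320 kg
Through Week 28: 12,472 kg
Final cumulative total 12,472 kg ≤ 13,100 kg; the threshold is never exceeded.

Not triggered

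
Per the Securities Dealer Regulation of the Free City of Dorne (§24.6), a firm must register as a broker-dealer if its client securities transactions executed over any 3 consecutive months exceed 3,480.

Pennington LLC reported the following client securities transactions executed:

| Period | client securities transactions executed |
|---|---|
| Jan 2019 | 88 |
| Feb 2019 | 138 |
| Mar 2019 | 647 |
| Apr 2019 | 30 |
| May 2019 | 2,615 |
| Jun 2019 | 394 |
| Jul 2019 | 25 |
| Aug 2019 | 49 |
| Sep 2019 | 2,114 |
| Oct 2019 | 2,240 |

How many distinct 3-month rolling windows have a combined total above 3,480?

Jan 2019–Mar 2019: 88 + 138 + 647 = 873 (under)
Feb 2019–Apr 2019: 138 + 647 + 30 = 815 (under)
Mar 2019–May 2019: 647 + 30 + 2,615 = 3,292 (under)
Apr 2019–Jun 2019: 30 + 2,615 + 394 = 3,039 (under)
May 2019–Jul 2019: 2,615 + 394 + 25 = 3,034 (under)
Jun 2019–Aug 2019: 394 + 25 + 49 = 468 (under)
Jul 2019–Sep 2019: 25 + 49 + 2,114 = 2,188 (under)
Aug 2019–Oct 2019: 49 + 2,114 + 2,240 = 4,403 (over)
1 window exceeds the threshold.

1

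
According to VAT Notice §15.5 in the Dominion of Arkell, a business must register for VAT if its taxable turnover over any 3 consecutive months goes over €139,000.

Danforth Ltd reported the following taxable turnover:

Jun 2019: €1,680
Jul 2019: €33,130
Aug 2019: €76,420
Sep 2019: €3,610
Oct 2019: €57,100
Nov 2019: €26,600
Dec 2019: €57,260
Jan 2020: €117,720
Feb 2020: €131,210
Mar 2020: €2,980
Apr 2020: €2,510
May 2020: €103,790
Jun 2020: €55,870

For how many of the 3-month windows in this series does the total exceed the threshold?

5

Jun 2019–Aug 2019: €1,680 + €33,130 + €76,420 = €111,230 (under)
Jul 2019–Sep 2019: €33,130 + €76,420 + €3,610 = €113,160 (under)
Aug 2019–Oct 2019: €76,420 + €3,610 + €57,100 = €137,130 (under)
Sep 2019–Nov 2019: €3,610 + €57,100 + €26,600 = €87,310 (under)
Oct 2019–Dec 2019: €57,100 + €26,600 + €57,260 = €140,960 (over)
Nov 2019–Jan 2020: €26,600 + €57,260 + €117,720 = €201,580 (over)
Dec 2019–Feb 2020: €57,260 + €117,720 + €131,210 = €306,190 (over)
Jan 2020–Mar 2020: €117,720 + €131,210 + €2,980 = €251,910 (over)
Feb 2020–Apr 2020: €131,210 + €2,980 + €2,510 = €136,700 (under)
Mar 2020–May 2020: €2,980 + €2,510 + €103,790 = €109,280 (under)
Apr 2020–Jun 2020: €2,510 + €103,790 + €55,870 = €162,170 (over)
5 windows exceed the threshold.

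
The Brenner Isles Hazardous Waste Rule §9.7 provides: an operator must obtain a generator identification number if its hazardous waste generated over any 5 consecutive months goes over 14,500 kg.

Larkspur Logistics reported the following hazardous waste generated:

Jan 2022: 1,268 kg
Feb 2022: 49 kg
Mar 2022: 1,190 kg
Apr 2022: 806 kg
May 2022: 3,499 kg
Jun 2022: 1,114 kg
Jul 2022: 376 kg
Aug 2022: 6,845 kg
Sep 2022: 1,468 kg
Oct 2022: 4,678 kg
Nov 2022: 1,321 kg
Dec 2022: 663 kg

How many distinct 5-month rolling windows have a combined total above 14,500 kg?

2

Jan 2022–May 2022: 1,268 kg + 49 kg + 1,190 kg + 806 kg + 3,499 kg = 6,812 kg (under)
Feb 2022–Jun 2022: 49 kg + 1,190 kg + 806 kg + 3,499 kg + 1,114 kg = 6,658 kg (under)
Mar 2022–Jul 2022: 1,190 kg + 806 kg + 3,499 kg + 1,114 kg + 376 kg = 6,985 kg (under)
Apr 2022–Aug 2022: 806 kg + 3,499 kg + 1,114 kg + 376 kg + 6,845 kg = 12,640 kg (under)
May 2022–Sep 2022: 3,499 kg + 1,114 kg + 376 kg + 6,845 kg + 1,468 kg = 13,302 kg (under)
Jun 2022–Oct 2022: 1,114 kg + 376 kg + 6,845 kg + 1,468 kg + 4,678 kg = 14,481 kg (under)
Jul 2022–Nov 2022: 376 kg + 6,845 kg + 1,468 kg + 4,678 kg + 1,321 kg = 14,688 kg (over)
Aug 2022–Dec 2022: 6,845 kg + 1,468 kg + 4,678 kg + 1,321 kg + 663 kg = 14,975 kg (over)
2 windows exceed the threshold.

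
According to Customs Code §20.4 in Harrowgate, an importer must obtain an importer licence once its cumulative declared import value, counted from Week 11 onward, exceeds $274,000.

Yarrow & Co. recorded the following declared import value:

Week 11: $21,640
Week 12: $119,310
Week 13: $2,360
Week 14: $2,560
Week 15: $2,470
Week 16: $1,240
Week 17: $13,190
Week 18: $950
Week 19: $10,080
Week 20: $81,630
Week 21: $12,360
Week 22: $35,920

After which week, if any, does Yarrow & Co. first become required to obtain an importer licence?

Week 22

Through Week 11: $21,640
Through Week 12: $140,950
Through Week 13: $143,310
Through Week 14: $145,870
Through Week 15: $148,340
Through Week 16: $149,580
Through Week 17: $162,770
Through Week 18: $163,720
Through Week 19: $173,800
Through Week 20: $255,430
Through Week 21: $267,790
Through Week 22: $303,710 ← exceeds threshold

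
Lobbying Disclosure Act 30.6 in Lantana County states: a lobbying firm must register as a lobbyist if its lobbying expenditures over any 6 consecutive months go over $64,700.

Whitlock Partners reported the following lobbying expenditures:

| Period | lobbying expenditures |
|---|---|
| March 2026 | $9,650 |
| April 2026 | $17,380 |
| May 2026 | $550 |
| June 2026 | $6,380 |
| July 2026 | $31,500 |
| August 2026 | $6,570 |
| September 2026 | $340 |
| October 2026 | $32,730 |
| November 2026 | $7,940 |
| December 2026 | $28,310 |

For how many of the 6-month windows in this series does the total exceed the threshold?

4

March 2026–August 2026: $9,650 + $17,380 + $550 + $6,380 + $31,500 + $6,570 = $72,030 (over)
April 2026–September 2026: $17,380 + $550 + $6,380 + $31,500 + $6,570 + $340 = $62,720 (under)
May 2026–October 2026: $550 + $6,380 + $31,500 + $6,570 + $340 + $32,730 = $78,070 (over)
June 2026–November 2026: $6,380 + $31,500 + $6,570 + $340 + $32,730 + $7,940 = $85,460 (over)
July 2026–December 2026: $31,500 + $6,570 + $340 + $32,730 + $7,940 + $28,310 = $107,390 (over)
4 windows exceed the threshold.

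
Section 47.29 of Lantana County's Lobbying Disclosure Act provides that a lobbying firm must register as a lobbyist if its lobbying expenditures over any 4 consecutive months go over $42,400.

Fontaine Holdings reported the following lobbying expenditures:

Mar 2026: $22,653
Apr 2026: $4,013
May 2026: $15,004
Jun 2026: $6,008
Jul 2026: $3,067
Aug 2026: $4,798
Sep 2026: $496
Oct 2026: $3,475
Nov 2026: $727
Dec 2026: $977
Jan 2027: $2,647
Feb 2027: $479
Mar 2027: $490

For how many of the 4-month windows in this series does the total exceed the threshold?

1

Mar 2026–Jun 2026: $22,653 + $4,013 + $15,004 + $6,008 = $47,678 (over)
Apr 2026–Jul 2026: $4,013 + $15,004 + $6,008 + $3,067 = $28,092 (under)
May 2026–Aug 2026: $15,004 + $6,008 + $3,067 + $4,798 = $28,877 (under)
Jun 2026–Sep 2026: $6,008 + $3,067 + $4,798 + $496 = $14,369 (under)
Jul 2026–Oct 2026: $3,067 + $4,798 + $496 + $3,475 = $11,836 (under)
Aug 2026–Nov 2026: $4,798 + $496 + $3,475 + $727 = $9,496 (under)
Sep 2026–Dec 2026: $496 + $3,475 + $727 + $977 = $5,675 (under)
Oct 2026–Jan 2027: $3,475 + $727 + $977 + $2,647 = $7,826 (under)
Nov 2026–Feb 2027: $727 + $977 + $2,647 + $479 = $4,830 (under)
Dec 2026–Mar 2027: $977 + $2,647 + $479 + $490 = $4,593 (under)
1 window exceeds the threshold.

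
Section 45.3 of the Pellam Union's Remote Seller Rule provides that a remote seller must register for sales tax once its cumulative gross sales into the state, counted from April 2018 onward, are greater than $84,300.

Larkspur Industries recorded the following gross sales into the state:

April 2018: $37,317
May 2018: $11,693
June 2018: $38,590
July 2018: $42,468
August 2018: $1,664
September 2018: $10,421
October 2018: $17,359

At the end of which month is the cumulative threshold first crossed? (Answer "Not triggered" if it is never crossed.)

June 2018

Through April 2018: $37,317
Through May 2018: $49,010
Through June 2018: $87,600 ← exceeds threshold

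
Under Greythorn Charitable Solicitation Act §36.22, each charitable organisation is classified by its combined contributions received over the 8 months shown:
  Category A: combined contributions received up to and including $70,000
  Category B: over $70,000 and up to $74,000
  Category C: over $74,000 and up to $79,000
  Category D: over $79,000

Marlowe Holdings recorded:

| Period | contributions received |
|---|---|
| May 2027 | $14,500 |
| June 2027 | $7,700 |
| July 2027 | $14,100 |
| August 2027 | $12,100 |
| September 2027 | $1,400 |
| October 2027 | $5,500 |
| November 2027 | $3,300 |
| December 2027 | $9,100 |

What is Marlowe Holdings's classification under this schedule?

Combined contributions received: $14,500 + $7,700 + $14,100 + $12,100 + $1,400 + $5,500 + $3,300 + $9,100 = $67,700.
$67,700 ≤ $70,000, so Category A applies.

Category A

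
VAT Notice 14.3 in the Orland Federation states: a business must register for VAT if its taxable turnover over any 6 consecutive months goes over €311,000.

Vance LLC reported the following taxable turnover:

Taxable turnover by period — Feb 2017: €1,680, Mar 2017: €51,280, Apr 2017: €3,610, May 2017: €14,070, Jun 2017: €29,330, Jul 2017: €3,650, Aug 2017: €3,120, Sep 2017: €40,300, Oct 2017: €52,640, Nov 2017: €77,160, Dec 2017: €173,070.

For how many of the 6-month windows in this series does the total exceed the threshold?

1

Feb 2017–Jul 2017: €1,680 + €51,280 + €3,610 + €14,070 + €29,330 + €3,650 = €103,620 (under)
Mar 2017–Aug 2017: €51,280 + €3,610 + €14,070 + €29,330 + €3,650 + €3,120 = €105,060 (under)
Apr 2017–Sep 2017: €3,610 + €14,070 + €29,330 + €3,650 + €3,120 + €40,300 = €94,080 (under)
May 2017–Oct 2017: €14,070 + €29,330 + €3,650 + €3,120 + €40,300 + €52,640 = €143,110 (under)
Jun 2017–Nov 2017: €29,330 + €3,650 + €3,120 + €40,300 + €52,640 + €77,160 = €206,200 (under)
Jul 2017–Dec 2017: €3,650 + €3,120 + €40,300 + €52,640 + €77,160 + €173,070 = €349,940 (over)
1 window exceeds the threshold.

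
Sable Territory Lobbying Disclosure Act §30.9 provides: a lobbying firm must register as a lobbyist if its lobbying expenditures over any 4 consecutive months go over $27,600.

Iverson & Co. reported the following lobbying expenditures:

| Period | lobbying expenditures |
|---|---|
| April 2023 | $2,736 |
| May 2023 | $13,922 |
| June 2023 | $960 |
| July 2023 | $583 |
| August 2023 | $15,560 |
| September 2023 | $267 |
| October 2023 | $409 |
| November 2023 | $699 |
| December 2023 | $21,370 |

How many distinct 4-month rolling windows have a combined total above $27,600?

April 2023–July 2023: $2,736 + $13,922 + $960 + $583 = $18,201 (under)
May 2023–August 2023: $13,922 + $960 + $583 + $15,560 = $31,025 (over)
June 2023–September 2023: $960 + $583 + $15,560 + $267 = $17,370 (under)
July 2023–October 2023: $583 + $15,560 + $267 + $409 = $16,819 (under)
August 2023–November 2023: $15,560 + $267 + $409 + $699 = $16,935 (under)
September 2023–December 2023: $267 + $409 + $699 + $21,370 = $22,745 (under)
1 window exceeds the threshold.

1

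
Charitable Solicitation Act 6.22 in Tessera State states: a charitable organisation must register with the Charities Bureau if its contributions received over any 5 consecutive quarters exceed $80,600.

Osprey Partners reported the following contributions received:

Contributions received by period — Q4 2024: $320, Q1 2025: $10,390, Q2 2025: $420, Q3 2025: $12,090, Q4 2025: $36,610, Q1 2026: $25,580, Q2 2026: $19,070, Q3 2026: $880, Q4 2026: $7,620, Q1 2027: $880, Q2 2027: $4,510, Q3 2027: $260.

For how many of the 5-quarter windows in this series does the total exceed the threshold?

4

Q4 2024–Q4 2025: $320 + $10,390 + $420 + $12,090 + $36,610 = $59,830 (under)
Q1 2025–Q1 2026: $10,390 + $420 + $12,090 + $36,610 + $25,580 = $85,090 (over)
Q2 2025–Q2 2026: $420 + $12,090 + $36,610 + $25,580 + $19,070 = $93,770 (over)
Q3 2025–Q3 2026: $12,090 + $36,610 + $25,580 + $19,070 + $880 = $94,230 (over)
Q4 2025–Q4 2026: $36,610 + $25,580 + $19,070 + $880 + $7,620 = $89,760 (over)
Q1 2026–Q1 2027: $25,580 + $19,070 + $880 + $7,620 + $880 = $54,030 (under)
Q2 2026–Q2 2027: $19,070 + $880 + $7,620 + $880 + $4,510 = $32,960 (under)
Q3 2026–Q3 2027: $880 + $7,620 + $880 + $4,510 + $260 = $14,150 (under)
4 windows exceed the threshold.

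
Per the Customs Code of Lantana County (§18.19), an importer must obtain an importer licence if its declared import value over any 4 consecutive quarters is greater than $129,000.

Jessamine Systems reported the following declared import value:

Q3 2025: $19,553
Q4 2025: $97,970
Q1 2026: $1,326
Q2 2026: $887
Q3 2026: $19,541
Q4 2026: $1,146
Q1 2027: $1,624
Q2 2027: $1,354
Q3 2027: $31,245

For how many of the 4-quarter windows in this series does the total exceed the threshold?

Q3 2025–Q2 2026: $19,553 + $97,970 + $1,326 + $887 = $119,736 (under)
Q4 2025–Q3 2026: $97,970 + $1,326 + $887 + $19,541 = $119,724 (under)
Q1 2026–Q4 2026: $1,326 + $887 + $19,541 + $1,146 = $22,900 (under)
Q2 2026–Q1 2027: $887 + $19,541 + $1,146 + $1,624 = $23,198 (under)
Q3 2026–Q2 2027: $19,541 + $1,146 + $1,624 + $1,354 = $23,665 (under)
Q4 2026–Q3 2027: $1,146 + $1,624 + $1,354 + $31,245 = $35,369 (under)
0 windows exceed the threshold.

0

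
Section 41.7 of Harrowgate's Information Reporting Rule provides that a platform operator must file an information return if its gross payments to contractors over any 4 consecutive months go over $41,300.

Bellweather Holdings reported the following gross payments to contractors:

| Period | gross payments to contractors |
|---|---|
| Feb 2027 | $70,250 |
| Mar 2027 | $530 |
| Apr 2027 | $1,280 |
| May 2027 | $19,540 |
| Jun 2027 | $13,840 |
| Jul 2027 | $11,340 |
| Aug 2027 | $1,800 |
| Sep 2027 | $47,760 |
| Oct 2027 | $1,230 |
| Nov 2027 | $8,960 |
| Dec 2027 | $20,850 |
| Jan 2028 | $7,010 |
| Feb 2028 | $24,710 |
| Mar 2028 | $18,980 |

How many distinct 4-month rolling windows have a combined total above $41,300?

9

Feb 2027–May 2027: $70,250 + $530 + $1,280 + $19,540 = $91,600 (over)
Mar 2027–Jun 2027: $530 + $1,280 + $19,540 + $13,840 = $35,190 (under)
Apr 2027–Jul 2027: $1,280 + $19,540 + $13,840 + $11,340 = $46,000 (over)
May 2027–Aug 2027: $19,540 + $13,840 + $11,340 + $1,800 = $46,520 (over)
Jun 2027–Sep 2027: $13,840 + $11,340 + $1,800 + $47,760 = $74,740 (over)
Jul 2027–Oct 2027: $11,340 + $1,800 + $47,760 + $1,230 = $62,130 (over)
Aug 2027–Nov 2027: $1,800 + $47,760 + $1,230 + $8,960 = $59,750 (over)
Sep 2027–Dec 2027: $47,760 + $1,230 + $8,960 + $20,850 = $78,800 (over)
Oct 2027–Jan 2028: $1,230 + $8,960 + $20,850 + $7,010 = $38,050 (under)
Nov 2027–Feb 2028: $8,960 + $20,850 + $7,010 + $24,710 = $61,530 (over)
Dec 2027–Mar 2028: $20,850 + $7,010 + $24,710 + $18,980 = $71,550 (over)
9 windows exceed the threshold.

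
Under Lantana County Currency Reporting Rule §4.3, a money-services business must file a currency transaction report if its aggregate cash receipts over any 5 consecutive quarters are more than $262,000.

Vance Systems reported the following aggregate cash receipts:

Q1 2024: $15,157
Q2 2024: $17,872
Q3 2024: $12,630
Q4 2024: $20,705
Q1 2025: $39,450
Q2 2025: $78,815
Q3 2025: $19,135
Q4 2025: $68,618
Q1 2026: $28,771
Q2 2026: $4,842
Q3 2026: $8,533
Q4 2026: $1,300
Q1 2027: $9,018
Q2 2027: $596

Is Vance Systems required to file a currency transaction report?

Q1 2024–Q1 2025: $15,157 + $17,872 + $12,630 + $20,705 + $39,450 = $105,814 (under)
Q2 2024–Q2 2025: $17,872 + $12,630 + $20,705 + $39,450 + $78,815 = $169,472 (under)
Q3 2024–Q3 2025: $12,630 + $20,705 + $39,450 + $78,815 + $19,135 = $170,735 (under)
Q4 2024–Q4 2025: $20,705 + $39,450 + $78,815 + $19,135 + $68,618 = $226,723 (under)
Q1 2025–Q1 2026: $39,450 + $78,815 + $19,135 + $68,618 + $28,771 = $234,789 (under)
Q2 2025–Q2 2026: $78,815 + $19,135 + $68,618 + $28,771 + $4,842 = $200,181 (under)
Q3 2025–Q3 2026: $19,135 + $68,618 + $28,771 + $4,842 + $8,533 = $129,899 (under)
Q4 2025–Q4 2026: $68,618 + $28,771 + $4,842 + $8,533 + $1,300 = $112,064 (under)
Q1 2026–Q1 2027: $28,771 + $4,842 + $8,533 + $1,300 + $9,018 = $52,464 (under)
Q2 2026–Q2 2027: $4,842 + $8,533 + $1,300 + $9,018 + $596 = $24,289 (under)
No window exceeds $262,000.

No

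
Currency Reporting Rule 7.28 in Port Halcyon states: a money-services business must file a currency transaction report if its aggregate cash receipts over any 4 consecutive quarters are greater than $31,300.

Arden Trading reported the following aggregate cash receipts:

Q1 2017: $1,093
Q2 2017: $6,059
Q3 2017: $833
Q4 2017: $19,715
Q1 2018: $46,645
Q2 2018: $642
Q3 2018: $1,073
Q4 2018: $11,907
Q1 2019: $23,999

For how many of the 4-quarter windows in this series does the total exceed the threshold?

Q1 2017–Q4 2017: $1,093 + $6,059 + $833 + $19,715 = $27,700 (under)
Q2 2017–Q1 2018: $6,059 + $833 + $19,715 + $46,645 = $73,252 (over)
Q3 2017–Q2 2018: $833 + $19,715 + $46,645 + $642 = $67,835 (over)
Q4 2017–Q3 2018: $19,715 + $46,645 + $642 + $1,073 = $68,075 (over)
Q1 2018–Q4 2018: $46,645 + $642 + $1,073 + $11,907 = $60,267 (over)
Q2 2018–Q1 2019: $642 + $1,073 + $11,907 + $23,999 = $37,621 (over)
5 windows exceed the threshold.

5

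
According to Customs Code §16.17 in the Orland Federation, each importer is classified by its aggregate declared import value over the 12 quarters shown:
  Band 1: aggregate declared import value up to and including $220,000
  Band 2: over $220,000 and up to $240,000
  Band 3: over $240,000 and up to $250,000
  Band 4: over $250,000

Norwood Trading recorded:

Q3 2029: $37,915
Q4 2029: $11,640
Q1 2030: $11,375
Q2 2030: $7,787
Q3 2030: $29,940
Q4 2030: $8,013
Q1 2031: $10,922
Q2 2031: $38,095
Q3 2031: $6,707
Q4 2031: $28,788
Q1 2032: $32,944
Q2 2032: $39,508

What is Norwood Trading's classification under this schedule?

Aggregate declared import value: $37,915 + $11,640 + $11,375 + $7,787 + $29,940 + $8,013 + $10,922 + $38,095 + $6,707 + $28,788 + $32,944 + $39,508 = $263,634.
$263,634 > $250,000, so Band 4 applies.

Band 4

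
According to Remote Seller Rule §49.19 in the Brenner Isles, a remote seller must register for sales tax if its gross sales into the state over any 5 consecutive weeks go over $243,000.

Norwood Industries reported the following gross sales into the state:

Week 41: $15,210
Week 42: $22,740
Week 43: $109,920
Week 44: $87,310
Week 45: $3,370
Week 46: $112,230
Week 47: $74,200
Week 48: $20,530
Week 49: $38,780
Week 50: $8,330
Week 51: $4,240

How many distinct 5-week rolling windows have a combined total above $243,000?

Week 41–Week 45: $15,210 + $22,740 + $109,920 + $87,310 + $3,370 = $238,550 (under)
Week 42–Week 46: $22,740 + $109,920 + $87,310 + $3,370 + $112,230 = $335,570 (over)
Week 43–Week 47: $109,920 + $87,310 + $3,370 + $112,230 + $74,200 = $387,030 (over)
Week 44–Week 48: $87,310 + $3,370 + $112,230 + $74,200 + $20,530 = $297,640 (over)
Week 45–Week 49: $3,370 + $112,230 + $74,200 + $20,530 + $38,780 = $249,110 (over)
Week 46–Week 50: $112,230 + $74,200 + $20,530 + $38,780 + $8,330 = $254,070 (over)
Week 47–Week 51: $74,200 + $20,530 + $38,780 + $8,330 + $4,240 = $146,080 (under)
5 windows exceed the threshold.

5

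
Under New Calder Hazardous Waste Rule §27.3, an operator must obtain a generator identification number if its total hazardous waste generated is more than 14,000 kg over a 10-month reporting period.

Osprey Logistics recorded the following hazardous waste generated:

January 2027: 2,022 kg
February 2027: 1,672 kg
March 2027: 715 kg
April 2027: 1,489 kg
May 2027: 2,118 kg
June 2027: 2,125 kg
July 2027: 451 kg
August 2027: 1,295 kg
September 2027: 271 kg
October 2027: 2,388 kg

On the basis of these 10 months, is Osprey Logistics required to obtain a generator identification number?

Total hazardous waste generated: 2,022 kg + 1,672 kg + 715 kg + 1,489 kg + 2,118 kg + 2,125 kg + 451 kg + 1,295 kg + 271 kg + 2,388 kg = 14,546 kg.
14,546 kg > 14,000 kg, so the threshold is exceeded.

Yes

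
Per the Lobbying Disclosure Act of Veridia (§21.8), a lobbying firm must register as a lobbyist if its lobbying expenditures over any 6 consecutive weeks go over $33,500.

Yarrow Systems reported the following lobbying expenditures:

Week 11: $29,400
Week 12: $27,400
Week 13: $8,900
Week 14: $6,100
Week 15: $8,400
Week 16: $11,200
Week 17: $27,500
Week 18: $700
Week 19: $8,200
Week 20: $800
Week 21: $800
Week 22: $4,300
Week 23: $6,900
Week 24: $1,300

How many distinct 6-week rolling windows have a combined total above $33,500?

Week 11–Week 16: $29,400 + $27,400 + $8,900 + $6,100 + $8,400 + $11,200 = $91,400 (over)
Week 12–Week 17: $27,400 + $8,900 + $6,100 + $8,400 + $11,200 + $27,500 = $89,500 (over)
Week 13–Week 18: $8,900 + $6,100 + $8,400 + $11,200 + $27,500 + $700 = $62,800 (over)
Week 14–Week 19: $6,100 + $8,400 + $11,200 + $27,500 + $700 + $8,200 = $62,100 (over)
Week 15–Week 20: $8,400 + $11,200 + $27,500 + $700 + $8,200 + $800 = $56,800 (over)
Week 16–Week 21: $11,200 + $27,500 + $700 + $8,200 + $800 + $800 = $49,200 (over)
Week 17–Week 22: $27,500 + $700 + $8,200 + $800 + $800 + $4,300 = $42,300 (over)
Week 18–Week 23: $700 + $8,200 + $800 + $800 + $4,300 + $6,900 = $21,700 (under)
Week 19–Week 24: $8,200 + $800 + $800 + $4,300 + $6,900 + $1,300 = $22,300 (under)
7 windows exceed the threshold.

7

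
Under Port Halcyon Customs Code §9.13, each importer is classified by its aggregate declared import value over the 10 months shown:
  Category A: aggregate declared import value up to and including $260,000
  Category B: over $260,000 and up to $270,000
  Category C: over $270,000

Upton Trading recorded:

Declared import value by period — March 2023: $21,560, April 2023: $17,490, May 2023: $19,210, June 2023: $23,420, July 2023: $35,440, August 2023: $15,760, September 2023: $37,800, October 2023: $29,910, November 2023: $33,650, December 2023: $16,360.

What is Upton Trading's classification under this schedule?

Category A

Aggregate declared import value: $21,560 + $17,490 + $19,210 + $23,420 + $35,440 + $15,760 + $37,800 + $29,910 + $33,650 + $16,360 = $250,600.
$250,600 ≤ $260,000, so Category A applies.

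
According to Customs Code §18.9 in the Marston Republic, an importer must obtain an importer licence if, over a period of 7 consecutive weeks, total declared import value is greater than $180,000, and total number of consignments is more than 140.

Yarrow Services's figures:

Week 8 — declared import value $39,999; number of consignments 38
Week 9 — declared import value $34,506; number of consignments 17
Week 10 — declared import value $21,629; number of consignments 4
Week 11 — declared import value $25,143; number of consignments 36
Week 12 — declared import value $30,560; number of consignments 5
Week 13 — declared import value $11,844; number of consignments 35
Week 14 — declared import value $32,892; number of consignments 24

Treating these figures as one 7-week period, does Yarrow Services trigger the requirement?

Yes

Total declared import value: $39,999 + $34,506 + $21,629 + $25,143 + $30,560 + $11,844 + $32,892 = $196,573 (> $180,000).
Total number of consignments: 38 + 17 + 4 + 36 + 5 + 35 + 24 = 159 (> 140).
The test is 'and': both thresholds are exceeded.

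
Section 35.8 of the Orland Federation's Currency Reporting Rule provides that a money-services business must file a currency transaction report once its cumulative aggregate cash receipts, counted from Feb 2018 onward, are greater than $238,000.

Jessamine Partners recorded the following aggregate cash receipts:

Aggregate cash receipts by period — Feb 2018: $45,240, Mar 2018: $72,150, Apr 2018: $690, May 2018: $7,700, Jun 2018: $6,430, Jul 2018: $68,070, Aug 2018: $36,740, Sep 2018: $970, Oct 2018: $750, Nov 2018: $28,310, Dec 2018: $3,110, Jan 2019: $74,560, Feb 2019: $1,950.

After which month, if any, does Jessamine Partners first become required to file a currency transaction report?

Through Feb 2018: $45,240
Through Mar 2018: $117,390
Through Apr 2018: $118,080
Through May 2018: $125,780
Through Jun 2018: $132,210
Through Jul 2018: $200,280
Through Aug 2018: $237,020
Through Sep 2018: $237,990
Through Oct 2018: $238,740 ← exceeds threshold

Oct 2018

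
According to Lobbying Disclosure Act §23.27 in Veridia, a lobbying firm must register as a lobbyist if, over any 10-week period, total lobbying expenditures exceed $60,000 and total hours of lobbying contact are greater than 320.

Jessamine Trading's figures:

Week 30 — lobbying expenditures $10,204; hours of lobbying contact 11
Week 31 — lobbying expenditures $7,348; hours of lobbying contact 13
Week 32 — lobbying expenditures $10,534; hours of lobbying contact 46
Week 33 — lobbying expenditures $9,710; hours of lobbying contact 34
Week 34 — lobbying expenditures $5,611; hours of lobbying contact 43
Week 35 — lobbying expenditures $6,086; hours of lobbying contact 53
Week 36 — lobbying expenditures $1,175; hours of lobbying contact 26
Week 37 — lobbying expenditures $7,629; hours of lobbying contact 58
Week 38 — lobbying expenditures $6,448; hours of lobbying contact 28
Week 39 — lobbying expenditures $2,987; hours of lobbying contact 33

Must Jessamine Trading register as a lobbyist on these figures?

Yes

Total lobbying expenditures: $10,204 + $7,348 + $10,534 + $9,710 + $5,611 + $6,086 + $1,175 + $7,629 + $6,448 + $2,987 = $67,732 (> $60,000).
Total hours of lobbying contact: 11 + 13 + 46 + 34 + 43 + 53 + 26 + 58 + 28 + 33 = 345 (> 320).
The test is 'and': both thresholds are exceeded.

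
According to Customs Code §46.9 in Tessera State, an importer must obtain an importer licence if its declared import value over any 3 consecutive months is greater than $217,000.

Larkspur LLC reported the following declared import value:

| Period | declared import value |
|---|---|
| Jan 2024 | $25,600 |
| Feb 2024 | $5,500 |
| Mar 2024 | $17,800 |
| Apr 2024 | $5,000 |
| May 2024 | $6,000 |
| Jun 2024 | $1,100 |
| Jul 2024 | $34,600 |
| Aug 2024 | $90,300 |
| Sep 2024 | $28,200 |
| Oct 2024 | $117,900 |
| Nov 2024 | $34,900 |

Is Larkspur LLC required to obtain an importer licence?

Jan 2024–Mar 2024: $25,600 + $5,500 + $17,800 = $48,900 (under)
Feb 2024–Apr 2024: $5,500 + $17,800 + $5,000 = $28,300 (under)
Mar 2024–May 2024: $17,800 + $5,000 + $6,000 = $28,800 (under)
Apr 2024–Jun 2024: $5,000 + $6,000 + $1,100 = $12,100 (under)
May 2024–Jul 2024: $6,000 + $1,100 + $34,600 = $41,700 (under)
Jun 2024–Aug 2024: $1,100 + $34,600 + $90,300 = $126,000 (under)
Jul 2024–Sep 2024: $34,600 + $90,300 + $28,200 = $153,100 (under)
Aug 2024–Oct 2024: $90,300 + $28,200 + $117,900 = $236,400 (over)
Sep 2024–Nov 2024: $28,200 + $117,900 + $34,900 = $181,000 (under)
At least one window exceeds $217,000.

Yes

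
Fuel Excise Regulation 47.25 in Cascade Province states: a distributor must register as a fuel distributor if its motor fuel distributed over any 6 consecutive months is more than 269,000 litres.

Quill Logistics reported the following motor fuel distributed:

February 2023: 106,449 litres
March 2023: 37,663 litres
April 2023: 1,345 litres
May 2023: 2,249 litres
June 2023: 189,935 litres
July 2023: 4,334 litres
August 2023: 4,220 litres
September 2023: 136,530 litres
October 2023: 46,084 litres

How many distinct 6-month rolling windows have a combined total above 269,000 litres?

February 2023–July 2023: 106,449 litres + 37,663 litres + 1,345 litres + 2,249 litres + 189,935 litres + 4,334 litres = 341,975 litres (over)
March 2023–August 2023: 37,663 litres + 1,345 litres + 2,249 litres + 189,935 litres + 4,334 litres + 4,220 litres = 239,746 litres (under)
April 2023–September 2023: 1,345 litres + 2,249 litres + 189,935 litres + 4,334 litres + 4,220 litres + 136,530 litres = 338,613 litres (over)
May 2023–October 2023: 2,249 litres + 189,935 litres + 4,334 litres + 4,220 litres + 136,530 litres + 46,084 litres = 383,352 litres (over)
3 windows exceed the threshold.

3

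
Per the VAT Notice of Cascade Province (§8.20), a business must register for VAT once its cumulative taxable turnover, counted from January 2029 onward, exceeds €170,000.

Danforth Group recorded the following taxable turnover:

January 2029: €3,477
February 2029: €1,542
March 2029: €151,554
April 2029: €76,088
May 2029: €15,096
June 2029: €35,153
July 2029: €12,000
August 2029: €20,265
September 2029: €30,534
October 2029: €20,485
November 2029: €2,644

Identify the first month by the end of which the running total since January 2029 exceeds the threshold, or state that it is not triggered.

Through January 2029: €3,477
Through February 2029: €5,019
Through March 2029: €156,573
Through April 2029: €232,661 ← exceeds threshold

April 2029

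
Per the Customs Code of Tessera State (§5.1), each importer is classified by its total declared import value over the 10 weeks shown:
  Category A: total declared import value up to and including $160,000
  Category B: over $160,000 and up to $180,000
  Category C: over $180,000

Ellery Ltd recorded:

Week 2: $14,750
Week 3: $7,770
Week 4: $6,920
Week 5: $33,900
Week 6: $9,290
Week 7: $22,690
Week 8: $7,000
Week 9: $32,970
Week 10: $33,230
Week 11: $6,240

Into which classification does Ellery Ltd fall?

Category B

Total declared import value: $14,750 + $7,770 + $6,920 + $33,900 + $9,290 + $22,690 + $7,000 + $32,970 + $33,230 + $6,240 = $174,760.
$160,000 < $174,760 ≤ $180,000, so Category B applies.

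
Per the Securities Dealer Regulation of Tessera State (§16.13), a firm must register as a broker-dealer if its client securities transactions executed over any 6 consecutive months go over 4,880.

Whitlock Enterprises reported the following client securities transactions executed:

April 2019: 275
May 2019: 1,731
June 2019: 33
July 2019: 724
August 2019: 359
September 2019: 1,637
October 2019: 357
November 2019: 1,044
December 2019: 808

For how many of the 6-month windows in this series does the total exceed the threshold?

1

April 2019–September 2019: 275 + 1,731 + 33 + 724 + 359 + 1,637 = 4,759 (under)
May 2019–October 2019: 1,731 + 33 + 724 + 359 + 1,637 + 357 = 4,841 (under)
June 2019–November 2019: 33 + 724 + 359 + 1,637 + 357 + 1,044 = 4,154 (under)
July 2019–December 2019: 724 + 359 + 1,637 + 357 + 1,044 + 808 = 4,929 (over)
1 window exceeds the threshold.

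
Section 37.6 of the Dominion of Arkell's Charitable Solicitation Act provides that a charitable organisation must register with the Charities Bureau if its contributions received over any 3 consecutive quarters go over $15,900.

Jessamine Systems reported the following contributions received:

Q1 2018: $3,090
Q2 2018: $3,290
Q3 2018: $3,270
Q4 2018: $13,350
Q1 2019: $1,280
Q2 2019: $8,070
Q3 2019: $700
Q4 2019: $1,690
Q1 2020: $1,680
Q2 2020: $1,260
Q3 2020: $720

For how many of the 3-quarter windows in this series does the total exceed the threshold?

3

Q1 2018–Q3 2018: $3,090 + $3,290 + $3,270 = $9,650 (under)
Q2 2018–Q4 2018: $3,290 + $3,270 + $13,350 = $19,910 (over)
Q3 2018–Q1 2019: $3,270 + $13,350 + $1,280 = $17,900 (over)
Q4 2018–Q2 2019: $13,350 + $1,280 + $8,070 = $22,700 (over)
Q1 2019–Q3 2019: $1,280 + $8,070 + $700 = $10,050 (under)
Q2 2019–Q4 2019: $8,070 + $700 + $1,690 = $10,460 (under)
Q3 2019–Q1 2020: $700 + $1,690 + $1,680 = $4,070 (under)
Q4 2019–Q2 2020: $1,690 + $1,680 + $1,260 = $4,630 (under)
Q1 2020–Q3 2020: $1,680 + $1,260 + $720 = $3,660 (under)
3 windows exceed the threshold.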